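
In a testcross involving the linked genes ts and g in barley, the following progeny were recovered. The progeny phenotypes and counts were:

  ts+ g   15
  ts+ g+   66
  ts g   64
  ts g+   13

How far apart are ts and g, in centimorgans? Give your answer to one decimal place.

17.7 centimorgans

The two most frequent classes, ts+ g+ (66) and ts g (64), are the parental types, so the F1 was ts+ g+ / ts g.
The recombinant classes are ts+ g and ts g+: 15 + 13 = 28.
Recombination frequency = 28/158 = 0.1772 ≈ 17.7%, i.e. 17.7 centimorgans.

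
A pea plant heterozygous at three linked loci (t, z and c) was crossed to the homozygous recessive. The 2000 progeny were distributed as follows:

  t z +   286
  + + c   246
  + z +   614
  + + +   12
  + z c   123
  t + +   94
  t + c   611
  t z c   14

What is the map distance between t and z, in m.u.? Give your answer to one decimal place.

The two most frequent reciprocal classes, t + c and + z +, are the parental types, so the F1 was t + c / + z +.
The two rarest classes, t z c and + + +, are the double crossovers. Comparing them with the parentals, only the z allele has switched, so z is the middle locus and the order is c – z – t.
Crossovers in the z–t interval produce the single-crossover classes + + c and t z + (246 + 286 = 532) plus the double crossovers (26).
RF(z–t) = (532 + 26) / 2000 = 558/2000 = 0.2790 → 27.9 m.u.

27.9 m.u.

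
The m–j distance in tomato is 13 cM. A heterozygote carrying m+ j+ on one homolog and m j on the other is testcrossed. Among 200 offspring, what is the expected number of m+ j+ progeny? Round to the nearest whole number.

A map distance of 13 cM corresponds to a recombination frequency of 0.130.
The F1 is m+ j+ / m j, so m+ j+ is a parental gamete class with expected frequency (1 − r)/2 = 0.870/2 = 0.4350.
Expected number = 0.4350 × 200 = 87.00 ≈ 87.

87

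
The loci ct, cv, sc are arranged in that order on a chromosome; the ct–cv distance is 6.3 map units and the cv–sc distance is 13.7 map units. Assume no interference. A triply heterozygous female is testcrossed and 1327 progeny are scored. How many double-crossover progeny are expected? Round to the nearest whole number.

Map distances give recombination frequencies of 0.063 and 0.137 for the two intervals.
With no interference, expected double-crossover frequency = 0.063 × 0.137 = 0.00863.
Expected number = 0.00863 × 1327 = 11.45 ≈ 11.

11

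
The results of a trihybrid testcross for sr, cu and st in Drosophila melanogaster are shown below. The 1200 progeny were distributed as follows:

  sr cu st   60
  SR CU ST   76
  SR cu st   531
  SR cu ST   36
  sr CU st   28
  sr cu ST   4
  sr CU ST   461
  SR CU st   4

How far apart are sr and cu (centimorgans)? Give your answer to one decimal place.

12.0 centimorgans

The two most frequent reciprocal classes, SR cu st and sr CU ST, are the parental types, so the F1 was SR cu st / sr CU ST.
The two rarest classes, SR CU st and sr cu ST, are the double crossovers. Comparing them with the parentals, only the cu allele has switched, so cu is the middle locus and the order is sr – cu – st.
Crossovers in the sr–cu interval produce the single-crossover classes sr cu st and SR CU ST (60 + 76 = 136) plus the double crossovers (8).
RF(sr–cu) = (136 + 8) / 1200 = 144/1200 = 0.1200 → 12.0 centimorgans.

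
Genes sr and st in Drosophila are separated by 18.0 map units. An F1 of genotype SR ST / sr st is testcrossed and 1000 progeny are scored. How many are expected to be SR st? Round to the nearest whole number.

90

A map distance of 18.0 map units corresponds to a recombination frequency of 0.180.
The F1 is SR ST / sr st, so SR st is a recombinant gamete class with expected frequency r/2 = 0.180/2 = 0.0900.
Expected number = 0.0900 × 1000 = 90.00 ≈ 90.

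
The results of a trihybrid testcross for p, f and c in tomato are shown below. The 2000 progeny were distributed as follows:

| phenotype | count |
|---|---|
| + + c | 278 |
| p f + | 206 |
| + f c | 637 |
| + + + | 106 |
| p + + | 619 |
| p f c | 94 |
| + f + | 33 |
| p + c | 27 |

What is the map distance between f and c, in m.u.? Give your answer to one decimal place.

27.2 m.u.

The two most frequent reciprocal classes, + f c and p + +, are the parental types, so the F1 was + f c / p + +.
The two rarest classes, + f + and p + c, are the double crossovers. Comparing them with the parentals, only the c allele has switched, so c is the middle locus and the order is p – c – f.
Crossovers in the c–f interval produce the single-crossover classes + + c and p f + (278 + 206 = 484) plus the double crossovers (60).
RF(c–f) = (484 + 60) / 2000 = 544/2000 = 0.2720 → 27.2 m.u.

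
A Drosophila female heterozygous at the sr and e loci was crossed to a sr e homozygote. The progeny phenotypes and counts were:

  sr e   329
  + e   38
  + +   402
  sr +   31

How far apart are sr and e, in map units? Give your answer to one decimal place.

8.6 map units

The two most frequent classes, + + (402) and sr e (329), are the parental types, so the F1 was + + / sr e.
The recombinant classes are + e and sr +: 38 + 31 = 69.
Recombination frequency = 69/800 = 0.0862 ≈ 8.6%, i.e. 8.6 map units.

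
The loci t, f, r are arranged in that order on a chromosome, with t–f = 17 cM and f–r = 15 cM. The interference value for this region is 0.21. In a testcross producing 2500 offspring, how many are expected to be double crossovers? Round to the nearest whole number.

Map distances give recombination frequencies of 0.170 and 0.150 for the two intervals.
With interference 0.21 (so coincidence = 0.79), expected double-crossover frequency = 0.170 × 0.150 × 0.79 = 0.02015.
Expected number = 0.02015 × 2500 = 50.36 ≈ 50.

50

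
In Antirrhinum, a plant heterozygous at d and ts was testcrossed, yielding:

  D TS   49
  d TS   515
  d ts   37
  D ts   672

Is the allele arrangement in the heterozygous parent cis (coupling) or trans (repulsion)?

trans

The two most frequent classes are D ts (672) and d TS (515); these are the parental (non-recombinant) types.
So the F1 carried D ts on one chromosome and d TS on the other — the recessive alleles are on opposite chromosomes (trans / repulsion).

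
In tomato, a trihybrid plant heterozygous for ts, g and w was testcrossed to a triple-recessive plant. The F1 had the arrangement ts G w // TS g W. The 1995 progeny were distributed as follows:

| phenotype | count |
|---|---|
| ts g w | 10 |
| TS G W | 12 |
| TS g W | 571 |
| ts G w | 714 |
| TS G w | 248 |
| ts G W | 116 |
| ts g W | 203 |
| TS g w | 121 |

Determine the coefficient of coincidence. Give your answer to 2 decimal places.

The two rarest classes, ts g w and TS G W, are the double crossovers. Comparing them with the parentals, only the g allele has switched, so g is the middle locus and the order is ts – g – w.
ts–g: (451 + 22)/1995 = 0.2371; g–w: (237 + 22)/1995 = 0.1298.
Expected DCO frequency = 0.2371 × 0.1298 ≈ 0.03078; observed = 22/1995 ≈ 0.01103.
Coefficient of coincidence = 0.01103/0.03078 ≈ 0.36.

0.36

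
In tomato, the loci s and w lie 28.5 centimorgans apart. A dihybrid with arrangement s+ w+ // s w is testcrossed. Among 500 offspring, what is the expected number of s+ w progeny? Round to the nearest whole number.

A map distance of 28.5 centimorgans corresponds to a recombination frequency of 0.285.
The F1 is s+ w+ / s w, so s+ w is a recombinant gamete class with expected frequency r/2 = 0.285/2 = 0.1425.
Expected number = 0.1425 × 500 = 71.25 ≈ 71.

71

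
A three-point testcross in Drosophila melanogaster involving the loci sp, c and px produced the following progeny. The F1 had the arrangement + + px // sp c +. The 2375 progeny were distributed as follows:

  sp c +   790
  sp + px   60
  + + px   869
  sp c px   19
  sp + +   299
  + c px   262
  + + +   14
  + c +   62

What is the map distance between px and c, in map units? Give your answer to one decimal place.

The two rarest classes, + + + and sp c px, are the double crossovers. Comparing them with the parentals, only the px allele has switched, so px is the middle locus and the order is c – px – sp.
Crossovers in the c–px interval produce the single-crossover classes + c px and sp + + (262 + 299 = 561) plus the double crossovers (33).
RF(c–px) = (561 + 33) / 2375 = 594/2375 = 0.2501 → 25.0 map units.

25.0 map units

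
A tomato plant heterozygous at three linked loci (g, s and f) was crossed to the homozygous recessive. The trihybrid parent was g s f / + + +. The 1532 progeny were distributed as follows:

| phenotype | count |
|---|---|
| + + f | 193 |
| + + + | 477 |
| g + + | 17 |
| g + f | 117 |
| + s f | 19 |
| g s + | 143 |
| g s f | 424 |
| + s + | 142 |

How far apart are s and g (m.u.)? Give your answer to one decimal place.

The two rarest classes, + s f and g + +, are the double crossovers. Comparing them with the parentals, only the g allele has switched, so g is the middle locus and the order is s – g – f.
Crossovers in the s–g interval produce the single-crossover classes g + f and + s + (117 + 142 = 259) plus the double crossovers (36).
RF(s–g) = (259 + 36) / 1532 = 295/1532 = 0.1926 → 19.3 m.u.

19.3 m.u.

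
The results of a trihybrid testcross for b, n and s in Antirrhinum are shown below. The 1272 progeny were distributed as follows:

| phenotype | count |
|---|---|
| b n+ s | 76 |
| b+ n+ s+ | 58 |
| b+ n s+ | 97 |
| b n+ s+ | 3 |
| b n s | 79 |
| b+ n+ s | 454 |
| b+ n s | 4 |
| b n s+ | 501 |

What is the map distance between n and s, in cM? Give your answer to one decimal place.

11.3 cM

The two most frequent reciprocal classes, b n s+ and b+ n+ s, are the parental types, so the F1 was b n s+ / b+ n+ s.
The two rarest classes, b n+ s+ and b+ n s, are the double crossovers. Comparing them with the parentals, only the n allele has switched, so n is the middle locus and the order is b – n – s.
Crossovers in the n–s interval produce the single-crossover classes b n s and b+ n+ s+ (79 + 58 = 137) plus the double crossovers (7).
RF(n–s) = (137 + 7) / 1272 = 144/1272 = 0.1132 → 11.3 cM.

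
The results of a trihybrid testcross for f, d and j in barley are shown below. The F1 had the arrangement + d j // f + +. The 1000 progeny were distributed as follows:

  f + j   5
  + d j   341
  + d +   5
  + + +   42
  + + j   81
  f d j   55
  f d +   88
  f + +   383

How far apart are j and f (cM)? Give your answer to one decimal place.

10.7 cM

The two rarest classes, + d + and f + j, are the double crossovers. Comparing them with the parentals, only the j allele has switched, so j is the middle locus and the order is f – j – d.
Crossovers in the f–j interval produce the single-crossover classes f d j and + + + (55 + 42 = 97) plus the double crossovers (10).
RF(f–j) = (97 + 10) / 1000 = 107/1000 = 0.1070 → 10.7 cM.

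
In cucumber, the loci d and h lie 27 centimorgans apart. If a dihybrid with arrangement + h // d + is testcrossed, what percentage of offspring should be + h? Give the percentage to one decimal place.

36.5%

A map distance of 27 centimorgans corresponds to a recombination frequency of 0.270.
The F1 is + h / d +, so + h is a parental gamete class with expected frequency (1 − r)/2 = 0.730/2 = 0.3650.
That is 0.3650 = 36.5% of the progeny.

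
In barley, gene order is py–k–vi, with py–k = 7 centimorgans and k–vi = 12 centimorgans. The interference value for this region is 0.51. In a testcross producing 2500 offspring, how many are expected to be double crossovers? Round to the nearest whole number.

Map distances give recombination frequencies of 0.070 and 0.120 for the two intervals.
With interference 0.51 (so coincidence = 0.49), expected double-crossover frequency = 0.070 × 0.120 × 0.49 = 0.00412.
Expected number = 0.00412 × 2500 = 10.29 ≈ 10.

10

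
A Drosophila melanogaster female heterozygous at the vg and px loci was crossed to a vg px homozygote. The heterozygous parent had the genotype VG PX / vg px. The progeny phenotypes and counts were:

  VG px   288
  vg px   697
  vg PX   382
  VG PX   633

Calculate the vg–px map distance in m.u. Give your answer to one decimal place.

The recombinant classes are VG px and vg PX: 288 + 382 = 670.
Recombination frequency = 670/2000 = 0.3350 ≈ 33.5%, i.e. 33.5 m.u.

33.5 m.u.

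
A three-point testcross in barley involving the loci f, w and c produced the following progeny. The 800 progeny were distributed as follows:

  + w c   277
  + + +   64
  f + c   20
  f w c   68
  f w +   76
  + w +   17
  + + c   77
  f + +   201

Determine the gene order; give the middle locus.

The two most frequent reciprocal classes, f + + and + w c, are the parental types, so the F1 was f + + / + w c.
The two rarest classes, f + c and + w +, are the double crossovers. Comparing them with the parentals, only the c allele has switched, so c is the middle locus and the order is f – c – w.

c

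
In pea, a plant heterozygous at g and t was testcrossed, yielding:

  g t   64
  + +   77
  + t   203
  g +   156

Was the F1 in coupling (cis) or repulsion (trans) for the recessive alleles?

The two most frequent classes are + t (203) and g + (156); these are the parental (non-recombinant) types.
So the F1 carried + t on one chromosome and g + on the other — the recessive alleles are on opposite chromosomes (trans / repulsion).

trans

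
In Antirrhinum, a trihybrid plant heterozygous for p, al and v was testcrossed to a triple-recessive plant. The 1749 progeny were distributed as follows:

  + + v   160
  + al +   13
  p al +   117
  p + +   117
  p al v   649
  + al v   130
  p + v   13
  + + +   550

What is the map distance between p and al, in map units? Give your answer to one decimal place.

The two most frequent reciprocal classes, + + + and p al v, are the parental types, so the F1 was + + + / p al v.
The two rarest classes, + al + and p + v, are the double crossovers. Comparing them with the parentals, only the al allele has switched, so al is the middle locus and the order is p – al – v.
Crossovers in the p–al interval produce the single-crossover classes p + + and + al v (117 + 130 = 247) plus the double crossovers (26).
RF(p–al) = (247 + 26) / 1749 = 273/1749 = 0.1561 → 15.6 map units.

15.6 map units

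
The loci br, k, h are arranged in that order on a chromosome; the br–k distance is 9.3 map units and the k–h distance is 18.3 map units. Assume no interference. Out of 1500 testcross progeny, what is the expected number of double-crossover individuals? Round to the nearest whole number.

26

Map distances give recombination frequencies of 0.093 and 0.183 for the two intervals.
With no interference, expected double-crossover frequency = 0.093 × 0.183 = 0.01702.
Expected number = 0.01702 × 1500 = 25.53 ≈ 26.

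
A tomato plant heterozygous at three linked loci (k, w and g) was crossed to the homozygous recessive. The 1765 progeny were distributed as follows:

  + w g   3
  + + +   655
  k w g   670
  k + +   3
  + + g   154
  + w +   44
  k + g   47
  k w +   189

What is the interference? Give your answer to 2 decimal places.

0.69

The two most frequent reciprocal classes, k w g and + + +, are the parental types, so the F1 was k w g / + + +.
The two rarest classes, + w g and k + +, are the double crossovers. Comparing them with the parentals, only the k allele has switched, so k is the middle locus and the order is w – k – g.
w–k: (91 + 6)/1765 = 0.0550; k–g: (343 + 6)/1765 = 0.1977.
Expected DCO frequency = 0.0550 × 0.1977 ≈ 0.01087; observed = 6/1765 ≈ 0.00340.
Coefficient of coincidence = 0.00340/0.01087 ≈ 0.31; interference = 1 − 0.31 = 0.69.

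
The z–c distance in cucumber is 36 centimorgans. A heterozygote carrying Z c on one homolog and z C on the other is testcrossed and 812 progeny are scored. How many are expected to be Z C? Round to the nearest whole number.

A map distance of 36 centimorgans corresponds to a recombination frequency of 0.360.
The F1 is Z c / z C, so Z C is a recombinant gamete class with expected frequency r/2 = 0.360/2 = 0.1800.
Expected number = 0.1800 × 812 = 146.16 ≈ 146.

146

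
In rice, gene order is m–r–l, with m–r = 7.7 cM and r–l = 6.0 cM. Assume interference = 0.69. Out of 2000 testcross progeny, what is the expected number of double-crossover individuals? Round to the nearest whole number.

Map distances give recombination frequencies of 0.077 and 0.060 for the two intervals.
With interference 0.69 (so coincidence = 0.31), expected double-crossover frequency = 0.077 × 0.060 × 0.31 = 0.00143.
Expected number = 0.00143 × 2000 = 2.86 ≈ 3.

3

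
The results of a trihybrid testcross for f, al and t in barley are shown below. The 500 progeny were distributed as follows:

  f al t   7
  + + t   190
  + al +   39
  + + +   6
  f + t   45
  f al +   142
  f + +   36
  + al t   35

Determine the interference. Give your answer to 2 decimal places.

The two most frequent reciprocal classes, + + t and f al +, are the parental types, so the F1 was + + t / f al +.
The two rarest classes, + + + and f al t, are the double crossovers. Comparing them with the parentals, only the t allele has switched, so t is the middle locus and the order is al – t – f.
al–t: (71 + 13)/500 = 0.1680; t–f: (84 + 13)/500 = 0.1940.
Expected DCO frequency = 0.1680 × 0.1940 ≈ 0.03259; observed = 13/500 ≈ 0.02600.
Coefficient of coincidence = 0.02600/0.03259 ≈ 0.80; interference = 1 − 0.80 = 0.20.

0.20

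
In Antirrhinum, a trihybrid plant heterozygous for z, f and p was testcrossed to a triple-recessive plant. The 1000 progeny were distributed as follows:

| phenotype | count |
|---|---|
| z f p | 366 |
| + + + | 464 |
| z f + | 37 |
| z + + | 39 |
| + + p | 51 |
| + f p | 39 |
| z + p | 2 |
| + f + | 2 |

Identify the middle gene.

The two most frequent reciprocal classes, z f p and + + +, are the parental types, so the F1 was z f p / + + +.
The two rarest classes, z + p and + f +, are the double crossovers. Comparing them with the parentals, only the f allele has switched, so f is the middle locus and the order is z – f – p.

f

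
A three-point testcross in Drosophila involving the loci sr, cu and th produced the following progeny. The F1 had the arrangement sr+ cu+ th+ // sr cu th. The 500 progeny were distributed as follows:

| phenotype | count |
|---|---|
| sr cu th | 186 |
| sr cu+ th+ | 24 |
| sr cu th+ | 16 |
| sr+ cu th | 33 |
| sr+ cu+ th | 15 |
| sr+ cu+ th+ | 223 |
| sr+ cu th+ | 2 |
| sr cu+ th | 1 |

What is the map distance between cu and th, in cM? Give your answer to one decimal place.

6.8 cM

The two rarest classes, sr+ cu th+ and sr cu+ th, are the double crossovers. Comparing them with the parentals, only the cu allele has switched, so cu is the middle locus and the order is sr – cu – th.
Crossovers in the cu–th interval produce the single-crossover classes sr+ cu+ th and sr cu th+ (15 + 16 = 31) plus the double crossovers (3).
RF(cu–th) = (31 + 3) / 500 = 34/500 = 0.0680 → 6.8 cM.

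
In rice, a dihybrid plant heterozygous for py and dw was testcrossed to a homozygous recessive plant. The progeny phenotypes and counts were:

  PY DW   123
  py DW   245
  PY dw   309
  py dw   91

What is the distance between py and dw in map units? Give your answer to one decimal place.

The two most frequent classes, PY dw (309) and py DW (245), are the parental types, so the F1 was PY dw / py DW.
The recombinant classes are PY DW and py dw: 123 + 91 = 214.
Recombination frequency = 214/768 = 0.2786 ≈ 27.9%, i.e. 27.9 map units.

27.9 map units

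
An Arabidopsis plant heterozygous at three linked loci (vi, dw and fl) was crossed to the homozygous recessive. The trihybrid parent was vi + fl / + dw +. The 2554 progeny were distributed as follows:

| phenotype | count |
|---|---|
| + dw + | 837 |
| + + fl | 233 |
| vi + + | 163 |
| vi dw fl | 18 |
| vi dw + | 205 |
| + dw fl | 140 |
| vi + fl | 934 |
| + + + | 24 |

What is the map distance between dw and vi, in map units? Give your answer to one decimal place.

18.8 map units

The two rarest classes, vi dw fl and + + +, are the double crossovers. Comparing them with the parentals, only the dw allele has switched, so dw is the middle locus and the order is vi – dw – fl.
Crossovers in the vi–dw interval produce the single-crossover classes + + fl and vi dw + (233 + 205 = 438) plus the double crossovers (42).
RF(vi–dw) = (438 + 42) / 2554 = 480/2554 = 0.1879 → 18.8 map units.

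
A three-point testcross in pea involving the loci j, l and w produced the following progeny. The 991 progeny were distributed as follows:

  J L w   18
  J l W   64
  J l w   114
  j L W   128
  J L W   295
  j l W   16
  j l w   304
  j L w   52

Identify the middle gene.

The two most frequent reciprocal classes, j l w and J L W, are the parental types, so the F1 was j l w / J L W.
The two rarest classes, j l W and J L w, are the double crossovers. Comparing them with the parentals, only the w allele has switched, so w is the middle locus and the order is l – w – j.

w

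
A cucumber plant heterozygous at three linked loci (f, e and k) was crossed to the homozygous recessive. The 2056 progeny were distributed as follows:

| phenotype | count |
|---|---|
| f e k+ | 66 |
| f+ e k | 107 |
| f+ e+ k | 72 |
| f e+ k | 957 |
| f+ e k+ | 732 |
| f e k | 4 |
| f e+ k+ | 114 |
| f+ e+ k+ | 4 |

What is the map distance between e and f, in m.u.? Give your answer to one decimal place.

The two most frequent reciprocal classes, f e+ k and f+ e k+, are the parental types, so the F1 was f e+ k / f+ e k+.
The two rarest classes, f e k and f+ e+ k+, are the double crossovers. Comparing them with the parentals, only the e allele has switched, so e is the middle locus and the order is k – e – f.
Crossovers in the e–f interval produce the single-crossover classes f+ e+ k and f e k+ (72 + 66 = 138) plus the double crossovers (8).
RF(e–f) = (138 + 8) / 2056 = 146/2056 = 0.0710 → 7.1 m.u.

7.1 m.u.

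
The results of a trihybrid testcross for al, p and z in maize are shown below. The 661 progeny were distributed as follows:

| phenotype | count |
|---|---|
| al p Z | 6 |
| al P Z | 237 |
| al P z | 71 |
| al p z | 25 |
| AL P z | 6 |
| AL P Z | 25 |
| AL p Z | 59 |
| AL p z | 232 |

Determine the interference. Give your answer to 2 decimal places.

The two most frequent reciprocal classes, al P Z and AL p z, are the parental types, so the F1 was al P Z / AL p z.
The two rarest classes, al p Z and AL P z, are the double crossovers. Comparing them with the parentals, only the p allele has switched, so p is the middle locus and the order is z – p – al.
z–p: (130 + 12)/661 = 0.2148; p–al: (50 + 12)/661 = 0.0938.
Expected DCO frequency = 0.2148 × 0.0938 ≈ 0.02015; observed = 12/661 ≈ 0.01815.
Coefficient of coincidence = 0.01815/0.02015 ≈ 0.90; interference = 1 − 0.90 = 0.10.

0.10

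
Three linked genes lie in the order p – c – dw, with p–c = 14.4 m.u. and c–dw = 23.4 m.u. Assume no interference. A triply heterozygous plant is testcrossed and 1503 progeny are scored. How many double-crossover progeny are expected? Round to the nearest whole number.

Map distances give recombination frequencies of 0.144 and 0.234 for the two intervals.
With no interference, expected double-crossover frequency = 0.144 × 0.234 = 0.03370.
Expected number = 0.03370 × 1503 = 50.65 ≈ 51.

51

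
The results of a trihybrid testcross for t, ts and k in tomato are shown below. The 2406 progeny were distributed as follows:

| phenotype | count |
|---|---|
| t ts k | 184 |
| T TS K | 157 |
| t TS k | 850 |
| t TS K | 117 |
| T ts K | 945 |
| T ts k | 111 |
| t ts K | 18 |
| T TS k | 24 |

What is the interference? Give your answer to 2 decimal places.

The two most frequent reciprocal classes, T ts K and t TS k, are the parental types, so the F1 was T ts K / t TS k.
The two rarest classes, t ts K and T TS k, are the double crossovers. Comparing them with the parentals, only the t allele has switched, so t is the middle locus and the order is k – t – ts.
k–t: (228 + 42)/2406 = 0.1122; t–ts: (341 + 42)/2406 = 0.1592.
Expected DCO frequency = 0.1122 × 0.1592 ≈ 0.01786; observed = 42/2406 ≈ 0.01746.
Coefficient of coincidence = 0.01746/0.01786 ≈ 0.98; interference = 1 − 0.98 = 0.02.

0.02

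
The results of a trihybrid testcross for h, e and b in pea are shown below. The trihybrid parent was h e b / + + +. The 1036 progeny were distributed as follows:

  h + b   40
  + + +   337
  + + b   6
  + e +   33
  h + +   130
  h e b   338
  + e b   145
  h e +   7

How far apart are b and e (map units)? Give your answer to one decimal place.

8.3 map units

The two rarest classes, h e + and + + b, are the double crossovers. Comparing them with the parentals, only the b allele has switched, so b is the middle locus and the order is e – b – h.
Crossovers in the e–b interval produce the single-crossover classes h + b and + e + (40 + 33 = 73) plus the double crossovers (13).
RF(e–b) = (73 + 13) / 1036 = 86/1036 = 0.0830 → 8.3 map units.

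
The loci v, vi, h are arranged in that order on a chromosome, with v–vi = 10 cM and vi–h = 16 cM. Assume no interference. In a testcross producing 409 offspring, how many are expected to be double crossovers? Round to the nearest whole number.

Map distances give recombination frequencies of 0.100 and 0.160 for the two intervals.
With no interference, expected double-crossover frequency = 0.100 × 0.160 = 0.01600.
Expected number = 0.01600 × 409 = 6.54 ≈ 7.

7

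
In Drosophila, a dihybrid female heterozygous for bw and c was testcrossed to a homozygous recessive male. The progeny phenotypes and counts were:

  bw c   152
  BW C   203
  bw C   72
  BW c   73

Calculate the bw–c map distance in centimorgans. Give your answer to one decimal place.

29.0 centimorgans

The two most frequent classes, BW C (203) and bw c (152), are the parental types, so the F1 was BW C / bw c.
The recombinant classes are BW c and bw C: 73 + 72 = 145.
Recombination frequency = 145/500 = 0.2900 ≈ 29.0%, i.e. 29.0 centimorgans.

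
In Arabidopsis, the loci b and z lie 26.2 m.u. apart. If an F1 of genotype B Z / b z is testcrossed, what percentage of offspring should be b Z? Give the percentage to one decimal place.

A map distance of 26.2 m.u. corresponds to a recombination frequency of 0.262.
The F1 is B Z / b z, so b Z is a recombinant gamete class with expected frequency r/2 = 0.262/2 = 0.1310.
That is 0.1310 = 13.1% of the progeny.

13.1%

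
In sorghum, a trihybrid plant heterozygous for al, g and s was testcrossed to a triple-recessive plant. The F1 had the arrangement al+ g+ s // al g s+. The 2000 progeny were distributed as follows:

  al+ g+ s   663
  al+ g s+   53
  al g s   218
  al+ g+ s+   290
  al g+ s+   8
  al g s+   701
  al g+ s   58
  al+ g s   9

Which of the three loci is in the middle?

The two rarest classes, al+ g s and al g+ s+, are the double crossovers. Comparing them with the parentals, only the g allele has switched, so g is the middle locus and the order is al – g – s.

g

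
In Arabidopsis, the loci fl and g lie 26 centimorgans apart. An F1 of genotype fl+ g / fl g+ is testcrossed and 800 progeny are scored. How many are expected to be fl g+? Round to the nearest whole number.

296

A map distance of 26 centimorgans corresponds to a recombination frequency of 0.260.
The F1 is fl+ g / fl g+, so fl g+ is a parental gamete class with expected frequency (1 − r)/2 = 0.740/2 = 0.3700.
Expected number = 0.3700 × 800 = 296.00 ≈ 296.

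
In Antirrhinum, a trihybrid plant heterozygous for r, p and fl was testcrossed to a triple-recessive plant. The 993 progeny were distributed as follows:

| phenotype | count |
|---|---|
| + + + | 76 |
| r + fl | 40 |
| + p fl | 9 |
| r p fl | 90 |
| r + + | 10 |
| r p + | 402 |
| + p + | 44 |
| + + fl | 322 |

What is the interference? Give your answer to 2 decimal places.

The two most frequent reciprocal classes, + + fl and r p +, are the parental types, so the F1 was + + fl / r p +.
The two rarest classes, + p fl and r + +, are the double crossovers. Comparing them with the parentals, only the p allele has switched, so p is the middle locus and the order is fl – p – r.
fl–p: (166 + 19)/993 = 0.1863; p–r: (84 + 19)/993 = 0.1037.
Expected DCO frequency = 0.1863 × 0.1037 ≈ 0.01932; observed = 19/993 ≈ 0.01913.
Coefficient of coincidence = 0.01913/0.01932 ≈ 0.99; interference = 1 − 0.99 = 0.01.

0.01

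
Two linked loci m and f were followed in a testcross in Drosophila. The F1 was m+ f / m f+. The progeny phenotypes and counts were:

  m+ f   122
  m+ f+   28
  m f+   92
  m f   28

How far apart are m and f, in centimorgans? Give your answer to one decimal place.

The recombinant classes are m+ f+ and m f: 28 + 28 = 56.
Recombination frequency = 56/270 = 0.2074 ≈ 20.7%, i.e. 20.7 centimorgans.

20.7 centimorgans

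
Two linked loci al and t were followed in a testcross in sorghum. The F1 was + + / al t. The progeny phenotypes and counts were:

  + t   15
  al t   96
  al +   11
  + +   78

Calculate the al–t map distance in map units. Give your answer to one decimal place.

13.0 map units

The recombinant classes are + t and al +: 15 + 11 = 26.
Recombination frequency = 26/200 = 0.1300 ≈ 13.0%, i.e. 13.0 map units.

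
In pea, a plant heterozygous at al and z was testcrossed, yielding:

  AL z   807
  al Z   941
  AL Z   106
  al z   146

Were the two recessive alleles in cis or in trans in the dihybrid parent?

The two most frequent classes are AL z (807) and al Z (941); these are the parental (non-recombinant) types.
So the F1 carried AL z on one chromosome and al Z on the other — the recessive alleles are on opposite chromosomes (trans / repulsion).

trans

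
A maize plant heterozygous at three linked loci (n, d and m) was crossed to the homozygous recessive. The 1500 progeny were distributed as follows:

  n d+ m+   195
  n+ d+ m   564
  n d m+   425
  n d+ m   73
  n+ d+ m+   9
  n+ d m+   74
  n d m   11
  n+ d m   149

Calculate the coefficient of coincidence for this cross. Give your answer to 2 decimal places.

The two most frequent reciprocal classes, n+ d+ m and n d m+, are the parental types, so the F1 was n+ d+ m / n d m+.
The two rarest classes, n+ d+ m+ and n d m, are the double crossovers. Comparing them with the parentals, only the m allele has switched, so m is the middle locus and the order is n – m – d.
n–m: (147 + 20)/1500 = 0.1113; m–d: (344 + 20)/1500 = 0.2427.
Expected DCO frequency = 0.1113 × 0.2427 ≈ 0.02701; observed = 20/1500 ≈ 0.01333.
Coefficient of coincidence = 0.01333/0.02701 ≈ 0.49.

0.49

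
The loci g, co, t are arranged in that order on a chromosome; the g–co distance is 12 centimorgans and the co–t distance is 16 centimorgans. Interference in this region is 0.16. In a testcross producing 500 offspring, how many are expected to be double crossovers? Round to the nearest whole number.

Map distances give recombination frequencies of 0.120 and 0.160 for the two intervals.
With interference 0.16 (so coincidence = 0.84), expected double-crossover frequency = 0.120 × 0.160 × 0.84 = 0.01613.
Expected number = 0.01613 × 500 = 8.06 ≈ 8.

8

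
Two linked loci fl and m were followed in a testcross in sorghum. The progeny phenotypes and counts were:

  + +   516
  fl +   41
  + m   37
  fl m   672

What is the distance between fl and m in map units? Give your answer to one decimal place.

6.2 map units

The two most frequent classes, + + (516) and fl m (672), are the parental types, so the F1 was + + / fl m.
The recombinant classes are + m and fl +: 37 + 41 = 78.
Recombination frequency = 78/1266 = 0.0616 ≈ 6.2%, i.e. 6.2 map units.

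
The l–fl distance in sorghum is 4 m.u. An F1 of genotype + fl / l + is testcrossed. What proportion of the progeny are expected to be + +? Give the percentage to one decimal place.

2.0%

A map distance of 4 m.u. corresponds to a recombination frequency of 0.040.
The F1 is + fl / l +, so + + is a recombinant gamete class with expected frequency r/2 = 0.040/2 = 0.0200.
That is 0.0200 = 2.0% of the progeny.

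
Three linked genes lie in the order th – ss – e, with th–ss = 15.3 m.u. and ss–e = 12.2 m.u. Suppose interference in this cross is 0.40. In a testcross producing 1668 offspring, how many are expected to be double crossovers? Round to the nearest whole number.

19

Map distances give recombination frequencies of 0.153 and 0.122 for the two intervals.
With interference 0.40 (so coincidence = 0.60), expected double-crossover frequency = 0.153 × 0.122 × 0.60 = 0.01120.
Expected number = 0.01120 × 1668 = 18.68 ≈ 19.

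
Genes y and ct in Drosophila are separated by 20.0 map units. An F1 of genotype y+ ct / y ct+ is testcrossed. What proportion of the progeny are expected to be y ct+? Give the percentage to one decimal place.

A map distance of 20.0 map units corresponds to a recombination frequency of 0.200.
The F1 is y+ ct / y ct+, so y ct+ is a parental gamete class with expected frequency (1 − r)/2 = 0.800/2 = 0.4000.
That is 0.4000 = 40.0% of the progeny.

40.0%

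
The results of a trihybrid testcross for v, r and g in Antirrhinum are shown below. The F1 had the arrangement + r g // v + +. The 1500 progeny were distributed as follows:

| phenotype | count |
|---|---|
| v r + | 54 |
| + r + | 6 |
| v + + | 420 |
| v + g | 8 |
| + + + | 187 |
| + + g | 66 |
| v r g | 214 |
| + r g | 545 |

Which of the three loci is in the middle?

g

The two rarest classes, + r + and v + g, are the double crossovers. Comparing them with the parentals, only the g allele has switched, so g is the middle locus and the order is v – g – r.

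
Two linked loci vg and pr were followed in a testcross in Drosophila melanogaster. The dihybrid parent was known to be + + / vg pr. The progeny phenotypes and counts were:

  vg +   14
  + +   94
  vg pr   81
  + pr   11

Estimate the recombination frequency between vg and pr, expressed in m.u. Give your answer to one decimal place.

12.5 m.u.

The recombinant classes are + pr and vg +: 11 + 14 = 25.
Recombination frequency = 25/200 = 0.1250 ≈ 12.5%, i.e. 12.5 m.u.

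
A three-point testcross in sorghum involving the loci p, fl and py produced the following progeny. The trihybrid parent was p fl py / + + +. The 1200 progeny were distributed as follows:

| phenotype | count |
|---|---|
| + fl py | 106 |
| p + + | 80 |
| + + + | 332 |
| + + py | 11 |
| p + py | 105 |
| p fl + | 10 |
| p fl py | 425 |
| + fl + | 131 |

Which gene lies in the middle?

The two rarest classes, p fl + and + + py, are the double crossovers. Comparing them with the parentals, only the py allele has switched, so py is the middle locus and the order is p – py – fl.

py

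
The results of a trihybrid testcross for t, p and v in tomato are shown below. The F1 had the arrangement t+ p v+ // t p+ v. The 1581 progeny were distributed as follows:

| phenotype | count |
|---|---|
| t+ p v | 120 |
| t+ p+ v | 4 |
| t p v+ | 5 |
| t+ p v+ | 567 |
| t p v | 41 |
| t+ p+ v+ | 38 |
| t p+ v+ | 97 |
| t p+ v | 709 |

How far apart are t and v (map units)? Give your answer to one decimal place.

The two rarest classes, t p v+ and t+ p+ v, are the double crossovers. Comparing them with the parentals, only the t allele has switched, so t is the middle locus and the order is p – t – v.
Crossovers in the t–v interval produce the single-crossover classes t+ p v and t p+ v+ (120 + 97 = 217) plus the double crossovers (9).
RF(t–v) = (217 + 9) / 1581 = 226/1581 = 0.1429 → 14.3 map units.

14.3 map units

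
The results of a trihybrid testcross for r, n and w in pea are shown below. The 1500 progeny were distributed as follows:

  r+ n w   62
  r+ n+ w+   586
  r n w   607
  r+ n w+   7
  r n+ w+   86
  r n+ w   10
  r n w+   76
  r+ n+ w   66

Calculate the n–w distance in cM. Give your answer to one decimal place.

The two most frequent reciprocal classes, r+ n+ w+ and r n w, are the parental types, so the F1 was r+ n+ w+ / r n w.
The two rarest classes, r+ n w+ and r n+ w, are the double crossovers. Comparing them with the parentals, only the n allele has switched, so n is the middle locus and the order is r – n – w.
Crossovers in the n–w interval produce the single-crossover classes r+ n+ w and r n w+ (66 + 76 = 142) plus the double crossovers (17).
RF(n–w) = (142 + 17) / 1500 = 159/1500 = 0.1060 → 10.6 cM.

10.6 cM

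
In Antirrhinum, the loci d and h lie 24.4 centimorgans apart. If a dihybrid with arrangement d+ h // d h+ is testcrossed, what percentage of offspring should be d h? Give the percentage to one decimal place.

A map distance of 24.4 centimorgans corresponds to a recombination frequency of 0.244.
The F1 is d+ h / d h+, so d h is a recombinant gamete class with expected frequency r/2 = 0.244/2 = 0.1220.
That is 0.1220 = 12.2% of the progeny.

12.2%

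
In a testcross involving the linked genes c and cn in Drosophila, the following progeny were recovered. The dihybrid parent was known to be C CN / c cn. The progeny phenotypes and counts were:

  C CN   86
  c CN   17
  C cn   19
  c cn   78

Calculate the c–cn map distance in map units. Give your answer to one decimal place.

18.0 map units

The recombinant classes are C cn and c CN: 19 + 17 = 36.
Recombination frequency = 36/200 = 0.1800 ≈ 18.0%, i.e. 18.0 map units.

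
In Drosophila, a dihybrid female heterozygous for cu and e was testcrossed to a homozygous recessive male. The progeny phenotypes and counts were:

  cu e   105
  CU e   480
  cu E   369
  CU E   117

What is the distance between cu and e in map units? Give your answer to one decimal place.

20.7 map units

The two most frequent classes, CU e (480) and cu E (369), are the parental types, so the F1 was CU e / cu E.
The recombinant classes are CU E and cu e: 117 + 105 = 222.
Recombination frequency = 222/1071 = 0.2073 ≈ 20.7%, i.e. 20.7 map units.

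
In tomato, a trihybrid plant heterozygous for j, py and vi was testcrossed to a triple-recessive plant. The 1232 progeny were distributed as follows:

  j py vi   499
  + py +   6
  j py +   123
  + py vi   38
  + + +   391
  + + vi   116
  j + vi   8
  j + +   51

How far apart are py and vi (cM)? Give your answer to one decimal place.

The two most frequent reciprocal classes, j py vi and + + +, are the parental types, so the F1 was j py vi / + + +.
The two rarest classes, j + vi and + py +, are the double crossovers. Comparing them with the parentals, only the py allele has switched, so py is the middle locus and the order is j – py – vi.
Crossovers in the py–vi interval produce the single-crossover classes j py + and + + vi (123 + 116 = 239) plus the double crossovers (14).
RF(py–vi) = (239 + 14) / 1232 = 253/1232 = 0.2054 → 20.5 cM.

20.5 cM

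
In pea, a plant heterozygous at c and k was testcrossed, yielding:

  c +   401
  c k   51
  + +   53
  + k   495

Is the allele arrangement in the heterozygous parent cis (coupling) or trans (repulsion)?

The two most frequent classes are + k (495) and c + (401); these are the parental (non-recombinant) types.
So the F1 carried + k on one chromosome and c + on the other — the recessive alleles are on opposite chromosomes (trans / repulsion).

trans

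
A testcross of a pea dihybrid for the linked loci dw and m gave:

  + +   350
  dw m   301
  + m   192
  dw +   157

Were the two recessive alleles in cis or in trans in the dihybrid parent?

cis

The two most frequent classes are + + (350) and dw m (301); these are the parental (non-recombinant) types.
So the F1 carried + + on one chromosome and dw m on the other — the recessive alleles are on the same chromosome (cis / coupling).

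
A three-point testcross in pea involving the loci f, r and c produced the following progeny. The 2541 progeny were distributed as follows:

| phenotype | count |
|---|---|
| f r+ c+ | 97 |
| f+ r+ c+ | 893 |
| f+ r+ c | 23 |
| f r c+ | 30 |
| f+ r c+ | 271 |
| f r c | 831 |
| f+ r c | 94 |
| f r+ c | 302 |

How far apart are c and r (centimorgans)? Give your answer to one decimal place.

24.6 centimorgans

The two most frequent reciprocal classes, f r c and f+ r+ c+, are the parental types, so the F1 was f r c / f+ r+ c+.
The two rarest classes, f r c+ and f+ r+ c, are the double crossovers. Comparing them with the parentals, only the c allele has switched, so c is the middle locus and the order is r – c – f.
Crossovers in the r–c interval produce the single-crossover classes f r+ c and f+ r c+ (302 + 271 = 573) plus the double crossovers (53).
RF(r–c) = (573 + 53) / 2541 = 626/2541 = 0.2464 → 24.6 centimorgans.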